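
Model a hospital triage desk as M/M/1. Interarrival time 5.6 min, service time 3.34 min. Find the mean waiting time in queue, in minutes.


λ = 60/5.6 = 10.7143 /hr
μ = 60/3.34 = 17.9641 /hr
ρ = λ/μ = 10.7143/17.9641 = 0.5964
Wq = ρ/(μ−λ) = 0.5964/(17.9641−10.7143) = 0.08227 hr
In minutes: 0.08227·60 = 4.936 min

Final: 4.936 min


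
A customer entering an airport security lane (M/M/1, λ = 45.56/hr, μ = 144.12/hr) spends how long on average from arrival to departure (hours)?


W = 1/(μ−λ) = 1/(144.12 − 45.56) = 1/98.56 = 0.01015 hr

Final: 0.01015 hr


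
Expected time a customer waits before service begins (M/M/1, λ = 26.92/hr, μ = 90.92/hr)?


ρ = 26.92/90.92 = 0.2961
Wq = ρ/(μ−λ) = 0.2961/(90.92 − 26.92) = 0.2961/64.00 = 0.004626 hr

Final: 0.004626 hr


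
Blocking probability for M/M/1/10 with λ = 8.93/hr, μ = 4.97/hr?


ρ = λ/μ = 8.93/4.97 = 1.7968
P_K = (1−ρ)ρ^K/(1−ρ^(K+1)) = (-0.7968·350.712061)/(1 − 630.152657)
= -279.440596/-629.152657 = 0.444154

Final: 0.444154


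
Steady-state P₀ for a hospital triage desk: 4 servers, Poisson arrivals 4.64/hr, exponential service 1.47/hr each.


a = λ/μ = 4.64/1.47 = 3.1565; ρ = a/c = 0.7891
Σ_{k=0}^{3} a^k/k! (terms k=0..3) = 1.00000 + 3.15646 + 4.98163 + 5.24144 = 14.37953
Tail: a^4/(4!(1−ρ)) = 99.26647/(24·0.2109) = 19.61313
P₀ = 1/(14.37953 + 19.61313) = 1/33.99266 = 0.029418

Final: 0.029418


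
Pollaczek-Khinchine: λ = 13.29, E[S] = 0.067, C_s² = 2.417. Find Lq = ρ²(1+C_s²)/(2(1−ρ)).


ρ = λ·E[S] = 13.29·0.067 = 0.8904
Lq = ρ²(1+C_s²)/(2(1−ρ)) = 0.7929·(1+2.417)/(2·0.1096)
= 0.7929·3.4170/0.2191 = 12.36297

Final: 12.36297


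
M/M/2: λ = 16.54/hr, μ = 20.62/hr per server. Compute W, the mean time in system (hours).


a = 0.8021; ρ = 0.4011; P₀ = 0.427484
Lq = P₀·a^c·ρ/(c!(1−ρ)²) = 0.15376
Wq = Lq/λ = 0.15376/16.54 = 0.009296 hr
W = Wq + 1/μ = 0.009296 + 0.04850 = 0.05779 hr

Final: 0.05779 hr


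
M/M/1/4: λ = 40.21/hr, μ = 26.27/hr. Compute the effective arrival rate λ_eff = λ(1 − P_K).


ρ = 1.5306; P_K = (1−ρ)ρ^4/(1−ρ^5) = 0.393517
λ_eff = λ(1 − P_K) = 40.21·(1 − 0.393517) = 40.21·0.606483 = 24.3867 /hr

Final: 24.3867 /hr


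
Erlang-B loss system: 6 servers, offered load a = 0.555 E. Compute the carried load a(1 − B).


B(6,0.555) = 0.00002330 (Erlang-B)
Carried load = a(1 − B) = 0.555·(1 − 0.00002330) = 0.555·0.999977 = 0.5550 E

Final: 0.5550 Erlangs


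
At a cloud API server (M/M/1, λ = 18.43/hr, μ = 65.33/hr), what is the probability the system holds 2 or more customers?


ρ = 18.43/65.33 = 0.2821
P(N ≥ n) = ρ^n = 0.2821^2 = 0.079584

Final: 0.079584


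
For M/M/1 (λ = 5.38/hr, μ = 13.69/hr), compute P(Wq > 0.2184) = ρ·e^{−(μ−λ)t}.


ρ = 5.38/13.69 = 0.3930
P(Wq > t) = ρ·e^{−(μ−λ)t} = 0.3930·e^{−1.8149}
= 0.3930·0.162854 = 0.063999

Final: 0.063999


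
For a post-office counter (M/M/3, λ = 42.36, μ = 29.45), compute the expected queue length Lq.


a = λ/μ = 1.4384; ρ = a/3 = 0.4795
P₀ = 0.225957
Lq = P₀·a^c·ρ / (c!·(1−ρ)²) = 0.225957·2.97586·0.4795/(6·0.27097)
= 0.19830

Final: 0.19830


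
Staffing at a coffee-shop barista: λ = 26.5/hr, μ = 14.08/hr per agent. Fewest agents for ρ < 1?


Stability requires cμ > λ ⇔ c > λ/μ.
λ/μ = 26.5/14.08 = 1.8821
Minimum integer c = ⌊1.8821⌋ + 1 = 2
Check: 2·14.08 = 28.16 > 26.5, while 1·14.08 = 14.08 ≤ 26.5

Final: 2 servers


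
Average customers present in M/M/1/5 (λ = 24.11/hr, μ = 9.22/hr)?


ρ = 24.11/9.22 = 2.6150
L = ρ[1 − (K+1)ρ^K + Kρ^(K+1)] / [(1−ρ)(1−ρ^(K+1))]
Numerator: 2.6150·(1 − 6·122.273247 + 5·319.740563) = 2264.727435
Denominator: (-1.6150)·(-318.740563) = 514.755639
L = 2264.727435/514.755639 = 4.3996

Final: 4.3996


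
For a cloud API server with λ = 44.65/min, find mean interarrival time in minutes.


Mean interarrival time = 1/λ = 1/44.65 minute = 0.02240 minute
In minutes: 0.02240 × 1 = 0.02240 min

Final: 0.02240 min


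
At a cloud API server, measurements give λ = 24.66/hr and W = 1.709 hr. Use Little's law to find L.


L = λW = 24.66·1.709 = 42.1439

Final: 42.1439


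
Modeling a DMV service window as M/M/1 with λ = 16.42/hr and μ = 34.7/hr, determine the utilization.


ρ = λ/μ = 16.42/34.7 = 0.4732

Final: 0.4732


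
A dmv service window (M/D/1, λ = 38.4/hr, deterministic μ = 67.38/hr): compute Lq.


ρ = 38.4/67.38 = 0.5699
M/D/1: Lq = ρ²/(2(1−ρ)) = 0.3248/(2·0.4301) = 0.37757

Final: 0.37757


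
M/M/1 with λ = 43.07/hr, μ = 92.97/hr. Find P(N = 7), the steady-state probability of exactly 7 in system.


ρ = 43.07/92.97 = 0.4633
P_n = (1−ρ)·ρ^n = (1 − 0.4633)·0.4633^7 = 0.5367·0.004580 = 0.002458

Final: 0.002458


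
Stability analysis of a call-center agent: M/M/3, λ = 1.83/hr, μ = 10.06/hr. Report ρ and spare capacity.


Total capacity cμ = 3·10.06 = 30.18/hr
ρ = λ/(cμ) = 1.83/30.18 = 0.06064
Stable ⇔ ρ < 1: YES
Spare capacity = cμ − λ = 30.18 − 1.83 = 28.35/hr

Final: ρ = 0.06064; stable; margin = 28.35/hr


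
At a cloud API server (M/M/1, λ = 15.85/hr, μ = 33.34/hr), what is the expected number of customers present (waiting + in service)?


ρ = λ/μ = 15.85/33.34 = 0.4754
L = ρ/(1−ρ) = 0.4754/(1 − 0.4754) = 0.4754/0.5246 = 0.9062

Final: 0.9062


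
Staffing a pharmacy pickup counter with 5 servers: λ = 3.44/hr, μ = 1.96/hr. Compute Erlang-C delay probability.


a = λ/μ = 1.7551; ρ = a/5 = 0.3510
P₀ = 0.172248 (from M/M/c formula)
C(c,a) = [a^c/(c!(1−ρ))]·P₀ = [16.65374/(120·0.6490)]·0.172248
= 0.21385·0.172248 = 0.036835

Final: 0.036835


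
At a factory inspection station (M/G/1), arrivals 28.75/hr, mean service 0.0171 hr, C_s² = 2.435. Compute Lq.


ρ = λ·E[S] = 28.75·0.0171 = 0.4916
Lq = ρ²(1+C_s²)/(2(1−ρ)) = 0.2417·(1+2.435)/(2·0.5084)
= 0.2417·3.4350/1.0168 = 0.81655

Final: 0.81655


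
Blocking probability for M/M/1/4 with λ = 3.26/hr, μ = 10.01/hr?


ρ = λ/μ = 3.26/10.01 = 0.3257
P_K = (1−ρ)ρ^K/(1−ρ^(K+1)) = (0.6743·0.011250)/(1 − 0.003664)
= 0.007586/0.996336 = 0.007614

Final: 0.007614


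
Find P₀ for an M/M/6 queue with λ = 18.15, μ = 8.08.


a = λ/μ = 18.15/8.08 = 2.2463; ρ = a/c = 0.3744
Σ_{k=0}^{5} a^k/k! (terms k=0..5) = 1.00000 + 2.24629 + 2.52290 + 1.88905 + 1.06084 + 0.47659 = 9.19567
Tail: a^6/(6!(1−ρ)) = 128.46701/(720·0.6256) = 0.28520
P₀ = 1/(9.19567 + 0.28520) = 1/9.48087 = 0.105475

Final: 0.105475


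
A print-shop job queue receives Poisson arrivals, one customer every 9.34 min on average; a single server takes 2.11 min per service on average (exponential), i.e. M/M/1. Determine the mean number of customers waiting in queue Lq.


λ = 60/9.34 = 6.4240 /hr
μ = 60/2.11 = 28.4360 /hr
ρ = λ/μ = 6.4240/28.4360 = 0.2259
Lq = ρ²/(1−ρ) = 0.05104/0.7741 = 0.06593

Final: 0.06593


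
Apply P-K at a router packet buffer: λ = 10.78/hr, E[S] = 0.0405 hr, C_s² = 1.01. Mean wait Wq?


ρ = λ·E[S] = 10.78·0.0405 = 0.4366
E[S²] = E[S]²(1+C_s²) = 0.0405²·(1+1.01) = 0.003297
Wq = λ·E[S²]/(2(1−ρ)) = 10.78·0.003297/(2·0.5634) = 0.03154 hr

Final: 0.03154 hr


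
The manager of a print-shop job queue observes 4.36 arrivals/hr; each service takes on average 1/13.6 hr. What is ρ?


ρ = λ/μ = 4.36/13.6 = 0.3206

Final: 0.3206


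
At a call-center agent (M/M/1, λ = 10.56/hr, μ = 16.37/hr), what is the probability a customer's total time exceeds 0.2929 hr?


W ~ Exponential(μ−λ) for M/M/1.
μ − λ = 16.37 − 10.56 = 5.8100
P(W > t) = e^{−(μ−λ)t} = e^{−1.7017} = 0.182364

Final: 0.182364


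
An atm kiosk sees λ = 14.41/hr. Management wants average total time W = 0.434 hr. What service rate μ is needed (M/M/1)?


W = 1/(μ−λ) ⇒ μ − λ = 1/W = 1/0.434 = 2.3041
μ = λ + 1/W = 14.41 + 2.3041 = 16.7141 per hr

Final: 16.7141 /hr


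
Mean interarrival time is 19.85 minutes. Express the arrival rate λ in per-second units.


λ = 1/(interarrival time) in consistent units.
1 second = 0.0166667 min, so λ = 0.0166667/19.85 = 0.0008396 per second

Final: 0.0008396 /sec


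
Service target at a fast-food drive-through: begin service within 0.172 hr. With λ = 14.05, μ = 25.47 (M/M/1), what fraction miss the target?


ρ = 14.05/25.47 = 0.5516
P(Wq > t) = ρ·e^{−(μ−λ)t} = 0.5516·e^{−1.9642}
= 0.5516·0.140262 = 0.077373

Final: 0.077373


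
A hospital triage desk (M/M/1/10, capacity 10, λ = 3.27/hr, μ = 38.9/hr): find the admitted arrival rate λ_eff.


ρ = 0.08406; P_K = (1−ρ)ρ^10/(1−ρ^11) = 1.614e-11
λ_eff = λ(1 − P_K) = 3.27·(1 − 1.614e-11) = 3.27·1.000000 = 3.2700 /hr

Final: 3.2700 /hr


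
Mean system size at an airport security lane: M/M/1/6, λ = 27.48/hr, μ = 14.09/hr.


ρ = 27.48/14.09 = 1.9503
L = ρ[1 − (K+1)ρ^K + Kρ^(K+1)] / [(1−ρ)(1−ρ^(K+1))]
Numerator: 1.9503·(1 − 7·55.034422 + 6·107.334700) = 506.629090
Denominator: (-0.9503)·(-106.334700) = 101.051926
L = 506.629090/101.051926 = 5.0136

Final: 5.0136


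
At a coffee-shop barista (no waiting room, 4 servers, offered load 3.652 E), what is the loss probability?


B(c,a) = (a^c/c!) / Σ_{k=0}^{c} a^k/k!
a^4/4! = 7.411598
Σ terms (k=0..4): 1.00000 + 3.65200 + 6.66855 + 8.11785 + 7.41160 = 26.850000
B = 7.411598/26.850000 = 0.276037

Final: 0.276037


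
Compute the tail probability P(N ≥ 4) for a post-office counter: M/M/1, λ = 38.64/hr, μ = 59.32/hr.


ρ = 38.64/59.32 = 0.6514
P(N ≥ n) = ρ^n = 0.6514^4 = 0.180030

Final: 0.180030


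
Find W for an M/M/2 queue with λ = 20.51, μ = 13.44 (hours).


a = 1.5260; ρ = 0.7630; P₀ = 0.134417
Lq = P₀·a^c·ρ/(c!(1−ρ)²) = 2.12653
Wq = Lq/λ = 2.12653/20.51 = 0.10368 hr
W = Wq + 1/μ = 0.10368 + 0.07440 = 0.17809 hr

Final: 0.17809 hr


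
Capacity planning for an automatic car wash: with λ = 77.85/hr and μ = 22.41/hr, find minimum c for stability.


Stability requires cμ > λ ⇔ c > λ/μ.
λ/μ = 77.85/22.41 = 3.4739
Minimum integer c = ⌊3.4739⌋ + 1 = 4
Check: 4·22.41 = 89.64 > 77.85, while 3·22.41 = 67.23 ≤ 77.85

Final: 4 servers


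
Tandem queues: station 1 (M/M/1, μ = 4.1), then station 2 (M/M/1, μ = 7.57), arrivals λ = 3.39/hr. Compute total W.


Each node sees arrival rate λ = 3.39/hr (tandem ⇒ throughput preserved).
W₁ = 1/(μ₁−λ) = 1/(4.1−3.39) = 1.40845 hr
W₂ = 1/(μ₂−λ) = 1/(7.57−3.39) = 0.23923 hr
W_total = W₁ + W₂ = 1.40845 + 0.23923 = 1.64769 hr

Final: 1.64769 hr


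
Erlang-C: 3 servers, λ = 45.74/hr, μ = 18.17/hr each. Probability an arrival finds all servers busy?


a = λ/μ = 2.5173; ρ = a/3 = 0.8391
P₀ = 0.043083 (from M/M/c formula)
C(c,a) = [a^c/(c!(1−ρ))]·P₀ = [15.95231/(6·0.1609)]·0.043083
= 16.52529·0.043083 = 0.711956

Final: 0.711956


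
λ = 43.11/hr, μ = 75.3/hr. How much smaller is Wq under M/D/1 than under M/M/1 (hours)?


ρ = 43.11/75.3 = 0.5725
Wq(M/M/1) = ρ/(μ−λ) = 0.5725/32.19 = 0.01779 hr
Wq(M/D/1) = ρ/(2(μ−λ)) = 0.008893 hr
Savings = 0.01779 − 0.008893 = 0.008893 hr

Final: 0.008893 hr


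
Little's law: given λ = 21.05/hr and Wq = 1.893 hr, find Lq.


Lq = λWq = 21.05·1.893 = 39.8477

Final: 39.8477


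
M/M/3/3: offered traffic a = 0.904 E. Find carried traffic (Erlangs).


B(3,0.904) = 0.050550 (Erlang-B)
Carried load = a(1 − B) = 0.904·(1 − 0.050550) = 0.904·0.949450 = 0.8583 E

Final: 0.8583 Erlangs


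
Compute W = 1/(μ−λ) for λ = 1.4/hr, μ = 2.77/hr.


W = 1/(μ−λ) = 1/(2.77 − 1.4) = 1/1.37 = 0.7299 hr

Final: 0.7299 hr


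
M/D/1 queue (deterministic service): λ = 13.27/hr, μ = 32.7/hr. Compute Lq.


ρ = 13.27/32.7 = 0.4058
M/D/1: Lq = ρ²/(2(1−ρ)) = 0.1647/(2·0.5942) = 0.13858

Final: 0.13858


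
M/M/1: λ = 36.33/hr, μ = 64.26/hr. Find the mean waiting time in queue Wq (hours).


ρ = 36.33/64.26 = 0.5654
Wq = ρ/(μ−λ) = 0.5654/(64.26 − 36.33) = 0.5654/27.93 = 0.02024 hr

Final: 0.02024 hr


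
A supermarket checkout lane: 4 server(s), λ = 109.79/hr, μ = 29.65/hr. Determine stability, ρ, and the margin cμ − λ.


Total capacity cμ = 4·29.65 = 118.60/hr
ρ = λ/(cμ) = 109.79/118.60 = 0.9257
Stable ⇔ ρ < 1: YES
Spare capacity = cμ − λ = 118.60 − 109.79 = 8.81/hr

Final: ρ = 0.9257; stable; margin = 8.81/hr


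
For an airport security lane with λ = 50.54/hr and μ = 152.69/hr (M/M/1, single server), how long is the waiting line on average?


ρ = 50.54/152.69 = 0.3310
Lq = ρ²/(1−ρ) = 0.1096/0.6690 = 0.1638

Final: 0.1638


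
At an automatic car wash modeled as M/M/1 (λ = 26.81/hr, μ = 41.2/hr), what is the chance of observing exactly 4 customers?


ρ = 26.81/41.2 = 0.6507
P_n = (1−ρ)·ρ^n = (1 − 0.6507)·0.6507^4 = 0.3493·0.179307 = 0.062627

Final: 0.062627


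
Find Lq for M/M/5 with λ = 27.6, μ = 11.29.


a = λ/μ = 2.4446; ρ = a/5 = 0.4889
P₀ = 0.084893
Lq = P₀·a^c·ρ / (c!·(1−ρ)²) = 0.084893·87.31235·0.4889/(120·0.26119)
= 0.11562

Final: 0.11562


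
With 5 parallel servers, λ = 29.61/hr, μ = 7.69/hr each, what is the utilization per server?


ρ = λ/(cμ) = 29.61/(5·7.69) = 29.61/38.45 = 0.7701

Final: 0.7701


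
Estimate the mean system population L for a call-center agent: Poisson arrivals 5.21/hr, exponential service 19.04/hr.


ρ = λ/μ = 5.21/19.04 = 0.2736
L = ρ/(1−ρ) = 0.2736/(1 − 0.2736) = 0.2736/0.7264 = 0.3767

Final: 0.3767


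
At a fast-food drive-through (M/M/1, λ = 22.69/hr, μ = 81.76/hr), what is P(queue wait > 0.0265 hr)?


ρ = 22.69/81.76 = 0.2775
P(Wq > t) = ρ·e^{−(μ−λ)t} = 0.2775·e^{−1.5654}
= 0.2775·0.209014 = 0.058005

Final: 0.058005


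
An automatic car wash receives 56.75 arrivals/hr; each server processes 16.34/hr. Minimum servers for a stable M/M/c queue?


Stability requires cμ > λ ⇔ c > λ/μ.
λ/μ = 56.75/16.34 = 3.4731
Minimum integer c = ⌊3.4731⌋ + 1 = 4
Check: 4·16.34 = 65.36 > 56.75, while 3·16.34 = 49.02 ≤ 56.75

Final: 4 servers


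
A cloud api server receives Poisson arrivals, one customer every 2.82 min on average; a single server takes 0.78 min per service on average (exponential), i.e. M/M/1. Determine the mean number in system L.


λ = 60/2.82 = 21.2766 /hr
μ = 60/0.78 = 76.9231 /hr
ρ = λ/μ = 21.2766/76.9231 = 0.2766
L = ρ/(1−ρ) = 0.2766/0.7234 = 0.3824

Final: 0.3824


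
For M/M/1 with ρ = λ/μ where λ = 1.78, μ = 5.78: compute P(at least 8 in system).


ρ = 1.78/5.78 = 0.3080
P(N ≥ n) = ρ^n = 0.3080^8 = 0.00008090

Final: 0.00008090


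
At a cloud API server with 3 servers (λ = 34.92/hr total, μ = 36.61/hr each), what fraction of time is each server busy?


ρ = λ/(cμ) = 34.92/(3·36.61) = 34.92/109.83 = 0.3179

Final: 0.3179


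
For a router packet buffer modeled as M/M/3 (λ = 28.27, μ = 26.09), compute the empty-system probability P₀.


a = λ/μ = 28.27/26.09 = 1.0836; ρ = a/c = 0.3612
Σ_{k=0}^{2} a^k/k! (terms k=0..2) = 1.00000 + 1.08356 + 0.58705 = 2.67060
Tail: a^3/(3!(1−ρ)) = 1.27220/(6·0.6388) = 0.33192
P₀ = 1/(2.67060 + 0.33192) = 1/3.00252 = 0.333053

Final: 0.333053


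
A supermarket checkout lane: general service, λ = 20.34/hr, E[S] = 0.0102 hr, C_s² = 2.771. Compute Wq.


ρ = λ·E[S] = 20.34·0.0102 = 0.2075
E[S²] = E[S]²(1+C_s²) = 0.0102²·(1+2.771) = 0.0003923
Wq = λ·E[S²]/(2(1−ρ)) = 20.34·0.0003923/(2·0.7925) = 0.005035 hr

Final: 0.005035 hr


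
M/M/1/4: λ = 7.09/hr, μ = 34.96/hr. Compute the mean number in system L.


ρ = 7.09/34.96 = 0.2028
L = ρ[1 − (K+1)ρ^K + Kρ^(K+1)] / [(1−ρ)(1−ρ^(K+1))]
Numerator: 0.2028·(1 − 5·0.001692 + 4·0.0003431) = 0.201366
Denominator: (0.7972)·(0.999657) = 0.796923
L = 0.201366/0.796923 = 0.2527

Final: 0.2527


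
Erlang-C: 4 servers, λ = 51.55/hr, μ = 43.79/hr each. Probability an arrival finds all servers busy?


a = λ/μ = 1.1772; ρ = a/4 = 0.2943
P₀ = 0.307181 (from M/M/c formula)
C(c,a) = [a^c/(c!(1−ρ))]·P₀ = [1.92050/(24·0.7057)]·0.307181
= 0.11339·0.307181 = 0.034832

Final: 0.034832


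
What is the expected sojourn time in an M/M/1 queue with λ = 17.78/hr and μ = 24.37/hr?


W = 1/(μ−λ) = 1/(24.37 − 17.78) = 1/6.59 = 0.1517 hr

Final: 0.1517 hr


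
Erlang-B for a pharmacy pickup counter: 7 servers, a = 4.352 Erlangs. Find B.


B(c,a) = (a^c/c!) / Σ_{k=0}^{c} a^k/k!
a^7/7! = 5.866670
Σ terms (k=0..7): 1.00000 + 4.35200 + 9.46995 + 13.73774 + 14.94667 + 13.00958 + 9.43628 + 5.86667 = 71.818888
B = 5.866670/71.818888 = 0.081687

Final: 0.081687


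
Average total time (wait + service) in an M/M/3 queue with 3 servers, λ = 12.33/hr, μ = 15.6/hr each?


a = 0.7904; ρ = 0.2635; P₀ = 0.451576
Lq = P₀·a^c·ρ/(c!(1−ρ)²) = 0.01805
Wq = Lq/λ = 0.01805/12.33 = 0.001464 hr
W = Wq + 1/μ = 0.001464 + 0.06410 = 0.06557 hr

Final: 0.06557 hr


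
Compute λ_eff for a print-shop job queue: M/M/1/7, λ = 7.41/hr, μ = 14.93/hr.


ρ = 0.4963; P_K = (1−ρ)ρ^7/(1−ρ^8) = 0.003750
λ_eff = λ(1 − P_K) = 7.41·(1 − 0.003750) = 7.41·0.996250 = 7.3822 /hr

Final: 7.3822 /hr


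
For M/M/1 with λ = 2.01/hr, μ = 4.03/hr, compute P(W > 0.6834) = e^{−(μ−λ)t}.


W ~ Exponential(μ−λ) for M/M/1.
μ − λ = 4.03 − 2.01 = 2.0200
P(W > t) = e^{−(μ−λ)t} = e^{−1.3805} = 0.251461

Final: 0.251461


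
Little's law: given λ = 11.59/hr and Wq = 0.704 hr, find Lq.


Lq = λWq = 11.59·0.704 = 8.1594

Final: 8.1594


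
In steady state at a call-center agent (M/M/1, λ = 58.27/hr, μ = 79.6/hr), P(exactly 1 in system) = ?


ρ = 58.27/79.6 = 0.7320
P_n = (1−ρ)·ρ^n = (1 − 0.7320)·0.7320^1 = 0.2680·0.732035 = 0.196160

Final: 0.196160


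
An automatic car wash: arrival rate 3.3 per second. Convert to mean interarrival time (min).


Mean interarrival time = 1/λ = 1/3.3 second = 0.30303 second
In minutes: 0.30303 × 0.0166667 = 0.005051 min

Final: 0.005051 min


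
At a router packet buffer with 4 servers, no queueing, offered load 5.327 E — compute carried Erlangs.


B(4,5.327) = 0.423309 (Erlang-B)
Carried load = a(1 − B) = 5.327·(1 − 0.423309) = 5.327·0.576691 = 3.0720 E

Final: 3.0720 Erlangs


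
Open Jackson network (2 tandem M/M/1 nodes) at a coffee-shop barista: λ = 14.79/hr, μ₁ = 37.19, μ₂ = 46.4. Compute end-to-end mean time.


Each node sees arrival rate λ = 14.79/hr (tandem ⇒ throughput preserved).
W₁ = 1/(μ₁−λ) = 1/(37.19−14.79) = 0.04464 hr
W₂ = 1/(μ₂−λ) = 1/(46.4−14.79) = 0.03164 hr
W_total = W₁ + W₂ = 0.04464 + 0.03164 = 0.07628 hr

Final: 0.07628 hr


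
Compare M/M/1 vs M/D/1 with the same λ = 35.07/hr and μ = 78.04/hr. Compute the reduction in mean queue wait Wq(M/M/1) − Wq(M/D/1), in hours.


ρ = 35.07/78.04 = 0.4494
Wq(M/M/1) = ρ/(μ−λ) = 0.4494/42.97 = 0.01046 hr
Wq(M/D/1) = ρ/(2(μ−λ)) = 0.005229 hr
Savings = 0.01046 − 0.005229 = 0.005229 hr

Final: 0.005229 hr


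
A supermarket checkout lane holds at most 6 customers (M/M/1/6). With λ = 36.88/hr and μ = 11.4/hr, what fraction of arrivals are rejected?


ρ = λ/μ = 36.88/11.4 = 3.2351
P_K = (1−ρ)ρ^K/(1−ρ^(K+1)) = (-2.2351·1146.347706)/(1 − 3708.535386)
= -2562.187680/-3707.535386 = 0.691076

Final: 0.691076


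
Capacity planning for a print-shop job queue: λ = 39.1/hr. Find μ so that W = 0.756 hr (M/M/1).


W = 1/(μ−λ) ⇒ μ − λ = 1/W = 1/0.756 = 1.3228
μ = λ + 1/W = 39.1 + 1.3228 = 40.4228 per hr

Final: 40.4228 /hr


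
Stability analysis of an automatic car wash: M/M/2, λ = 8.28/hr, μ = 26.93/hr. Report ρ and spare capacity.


Total capacity cμ = 2·26.93 = 53.86/hr
ρ = λ/(cμ) = 8.28/53.86 = 0.1537
Stable ⇔ ρ < 1: YES
Spare capacity = cμ − λ = 53.86 − 8.28 = 45.58/hr

Final: ρ = 0.1537; stable; margin = 45.58/hr


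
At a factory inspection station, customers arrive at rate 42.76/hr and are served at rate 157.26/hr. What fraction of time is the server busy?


ρ = λ/μ = 42.76/157.26 = 0.2719

Final: 0.2719


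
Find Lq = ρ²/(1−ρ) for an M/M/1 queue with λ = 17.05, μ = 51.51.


ρ = 17.05/51.51 = 0.3310
Lq = ρ²/(1−ρ) = 0.1096/0.6690 = 0.1638

Final: 0.1638


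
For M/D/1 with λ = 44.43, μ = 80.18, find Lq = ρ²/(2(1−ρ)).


ρ = 44.43/80.18 = 0.5541
M/D/1: Lq = ρ²/(2(1−ρ)) = 0.3071/(2·0.4459) = 0.34433

Final: 0.34433


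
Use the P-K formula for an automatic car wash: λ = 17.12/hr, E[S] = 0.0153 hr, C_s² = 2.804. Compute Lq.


ρ = λ·E[S] = 17.12·0.0153 = 0.2619
Lq = ρ²(1+C_s²)/(2(1−ρ)) = 0.06861·(1+2.804)/(2·0.7381)
= 0.06861·3.8040/1.4761 = 0.17681

Final: 0.17681


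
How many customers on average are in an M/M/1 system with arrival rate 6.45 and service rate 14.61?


ρ = λ/μ = 6.45/14.61 = 0.4415
L = ρ/(1−ρ) = 0.4415/(1 − 0.4415) = 0.4415/0.5585 = 0.7904

Final: 0.7904


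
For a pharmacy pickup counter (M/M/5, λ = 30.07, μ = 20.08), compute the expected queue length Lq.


a = λ/μ = 1.4975; ρ = a/5 = 0.2995
P₀ = 0.223333
Lq = P₀·a^c·ρ / (c!·(1−ρ)²) = 0.223333·7.53093·0.2995/(120·0.49070)
= 0.008555

Final: 0.008555


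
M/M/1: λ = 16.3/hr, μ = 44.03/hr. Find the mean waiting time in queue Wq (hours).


ρ = 16.3/44.03 = 0.3702
Wq = ρ/(μ−λ) = 0.3702/(44.03 − 16.3) = 0.3702/27.73 = 0.01335 hr

Final: 0.01335 hr


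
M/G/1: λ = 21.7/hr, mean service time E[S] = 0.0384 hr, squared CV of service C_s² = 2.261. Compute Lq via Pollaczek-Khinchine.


ρ = λ·E[S] = 21.7·0.0384 = 0.8333
Lq = ρ²(1+C_s²)/(2(1−ρ)) = 0.6944·(1+2.261)/(2·0.1667)
= 0.6944·3.2610/0.3334 = 6.79071

Final: 6.79071


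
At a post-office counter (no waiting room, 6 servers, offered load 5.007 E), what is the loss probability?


B(c,a) = (a^c/c!) / Σ_{k=0}^{c} a^k/k!
a^6/6! = 21.884320
Σ terms (k=0..6): 1.00000 + 5.00700 + 12.53502 + 20.92096 + 26.18781 + 26.22447 + 21.88432 = 113.759576
B = 21.884320/113.759576 = 0.192373

Final: 0.192373


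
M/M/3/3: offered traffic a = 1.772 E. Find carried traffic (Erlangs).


B(3,1.772) = 0.175988 (Erlang-B)
Carried load = a(1 − B) = 1.772·(1 − 0.175988) = 1.772·0.824012 = 1.4601 E

Final: 1.4601 Erlangs


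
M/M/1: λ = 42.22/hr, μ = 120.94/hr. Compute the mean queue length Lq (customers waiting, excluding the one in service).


ρ = 42.22/120.94 = 0.3491
Lq = ρ²/(1−ρ) = 0.1219/0.6509 = 0.1872

Final: 0.1872


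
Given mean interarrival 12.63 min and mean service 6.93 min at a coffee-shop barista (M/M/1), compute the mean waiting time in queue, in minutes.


λ = 60/12.63 = 4.7506 /hr
μ = 60/6.93 = 8.6580 /hr
ρ = λ/μ = 4.7506/8.6580 = 0.5487
Wq = ρ/(μ−λ) = 0.5487/(8.6580−4.7506) = 0.14042 hr
In minutes: 0.14042·60 = 8.425 min

Final: 8.425 min


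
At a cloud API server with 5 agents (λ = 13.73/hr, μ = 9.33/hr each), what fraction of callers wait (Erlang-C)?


a = λ/μ = 1.4716; ρ = a/5 = 0.2943
P₀ = 0.229229 (from M/M/c formula)
C(c,a) = [a^c/(c!(1−ρ))]·P₀ = [6.90152/(120·0.7057)]·0.229229
= 0.08150·0.229229 = 0.018682

Final: 0.018682


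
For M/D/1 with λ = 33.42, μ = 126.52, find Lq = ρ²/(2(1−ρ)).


ρ = 33.42/126.52 = 0.2641
M/D/1: Lq = ρ²/(2(1−ρ)) = 0.06977/(2·0.7359) = 0.04741

Final: 0.04741


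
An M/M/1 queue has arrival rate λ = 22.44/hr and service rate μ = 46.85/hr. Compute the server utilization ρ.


ρ = λ/μ = 22.44/46.85 = 0.4790

Final: 0.4790


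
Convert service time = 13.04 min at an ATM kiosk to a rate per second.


μ = 1/(service time) in consistent units.
1 second = 0.0166667 min, so μ = 0.0166667/13.04 = 0.001278 per second

Final: 0.001278 /sec


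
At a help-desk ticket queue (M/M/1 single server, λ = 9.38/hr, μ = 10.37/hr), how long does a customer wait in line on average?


ρ = 9.38/10.37 = 0.9045
Wq = ρ/(μ−λ) = 0.9045/(10.37 − 9.38) = 0.9045/0.9900 = 0.9137 hr

Final: 0.9137 hr


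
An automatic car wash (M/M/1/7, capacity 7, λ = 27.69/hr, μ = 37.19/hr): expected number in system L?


ρ = 27.69/37.19 = 0.7446
L = ρ[1 − (K+1)ρ^K + Kρ^(K+1)] / [(1−ρ)(1−ρ^(K+1))]
Numerator: 0.7446·(1 − 8·0.126846 + 7·0.094444) = 0.481234
Denominator: (0.2554)·(0.905556) = 0.231320
L = 0.481234/0.231320 = 2.0804

Final: 2.0804


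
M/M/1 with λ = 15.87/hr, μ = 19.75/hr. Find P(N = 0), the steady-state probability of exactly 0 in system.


ρ = 15.87/19.75 = 0.8035
P_n = (1−ρ)·ρ^n = (1 − 0.8035)·0.8035^0 = 0.1965·1.000000 = 0.196456

Final: 0.196456


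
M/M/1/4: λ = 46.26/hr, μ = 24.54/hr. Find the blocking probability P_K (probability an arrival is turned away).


ρ = λ/μ = 46.26/24.54 = 1.8851
P_K = (1−ρ)ρ^K/(1−ρ^(K+1)) = (-0.8851·12.627701)/(1 − 23.804296)
= -11.176596/-22.804296 = 0.490109

Final: 0.490109


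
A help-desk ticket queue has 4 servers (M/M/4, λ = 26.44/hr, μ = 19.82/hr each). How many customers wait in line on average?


a = λ/μ = 1.3340; ρ = a/4 = 0.3335
P₀ = 0.261956
Lq = P₀·a^c·ρ / (c!·(1−ρ)²) = 0.261956·3.16688·0.3335/(24·0.44422)
= 0.02595

Final: 0.02595


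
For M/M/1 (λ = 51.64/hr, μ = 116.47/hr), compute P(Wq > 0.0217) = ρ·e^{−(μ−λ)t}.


ρ = 51.64/116.47 = 0.4434
P(Wq > t) = ρ·e^{−(μ−λ)t} = 0.4434·e^{−1.4068}
= 0.4434·0.244923 = 0.108593

Final: 0.108593


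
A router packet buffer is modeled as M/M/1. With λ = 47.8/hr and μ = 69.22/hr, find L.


ρ = λ/μ = 47.8/69.22 = 0.6906
L = ρ/(1−ρ) = 0.6906/(1 − 0.6906) = 0.6906/0.3094 = 2.2316

Final: 2.2316


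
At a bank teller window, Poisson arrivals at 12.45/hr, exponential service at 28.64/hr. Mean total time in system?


W = 1/(μ−λ) = 1/(28.64 − 12.45) = 1/16.19 = 0.06177 hr

Final: 0.06177 hr


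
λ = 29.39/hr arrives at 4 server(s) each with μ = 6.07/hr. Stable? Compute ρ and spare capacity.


Total capacity cμ = 4·6.07 = 24.28/hr
ρ = λ/(cμ) = 29.39/24.28 = 1.2105
Stable ⇔ ρ < 1: NO
Spare capacity = cμ − λ = 24.28 − 29.39 = -5.11/hr

Final: ρ = 1.2105; unstable; margin = -5.11/hr


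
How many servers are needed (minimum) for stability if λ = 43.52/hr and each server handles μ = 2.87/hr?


Stability requires cμ > λ ⇔ c > λ/μ.
λ/μ = 43.52/2.87 = 15.1638
Minimum integer c = ⌊15.1638⌋ + 1 = 16
Check: 16·2.87 = 45.92 > 43.52, while 15·2.87 = 43.05 ≤ 43.52

Final: 16 servers


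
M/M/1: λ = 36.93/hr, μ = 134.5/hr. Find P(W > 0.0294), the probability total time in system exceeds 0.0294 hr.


W ~ Exponential(μ−λ) for M/M/1.
μ − λ = 134.5 − 36.93 = 97.5700
P(W > t) = e^{−(μ−λ)t} = e^{−2.8686} = 0.056781

Final: 0.056781


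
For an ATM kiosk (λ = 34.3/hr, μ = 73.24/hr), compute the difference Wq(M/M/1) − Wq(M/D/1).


ρ = 34.3/73.24 = 0.4683
Wq(M/M/1) = ρ/(μ−λ) = 0.4683/38.94 = 0.01203 hr
Wq(M/D/1) = ρ/(2(μ−λ)) = 0.006013 hr
Savings = 0.01203 − 0.006013 = 0.006013 hr

Final: 0.006013 hr


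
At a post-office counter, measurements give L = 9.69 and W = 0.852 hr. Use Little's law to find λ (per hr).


λ = L/W = 9.69/0.852 = 11.3732 /hr

Final: 11.3732 /hr


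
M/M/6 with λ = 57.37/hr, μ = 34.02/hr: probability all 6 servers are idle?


a = λ/μ = 57.37/34.02 = 1.6864; ρ = a/c = 0.2811
Σ_{k=0}^{5} a^k/k! (terms k=0..5) = 1.00000 + 1.68636 + 1.42191 + 0.79928 + 0.33697 + 0.11365 = 5.35817
Tail: a^6/(6!(1−ρ)) = 22.99870/(720·0.7189) = 0.04443
P₀ = 1/(5.35817 + 0.04443) = 1/5.40260 = 0.185096

Final: 0.185096


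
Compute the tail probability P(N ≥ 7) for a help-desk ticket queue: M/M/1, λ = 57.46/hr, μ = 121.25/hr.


ρ = 57.46/121.25 = 0.4739
P(N ≥ n) = ρ^n = 0.4739^7 = 0.005368

Final: 0.005368


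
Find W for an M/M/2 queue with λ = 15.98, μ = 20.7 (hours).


a = 0.7720; ρ = 0.3860; P₀ = 0.443012
Lq = P₀·a^c·ρ/(c!(1−ρ)²) = 0.13515
Wq = Lq/λ = 0.13515/15.98 = 0.008458 hr
W = Wq + 1/μ = 0.008458 + 0.04831 = 0.05677 hr

Final: 0.05677 hr


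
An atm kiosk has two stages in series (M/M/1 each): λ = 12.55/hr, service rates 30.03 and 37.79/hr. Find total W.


Each node sees arrival rate λ = 12.55/hr (tandem ⇒ throughput preserved).
W₁ = 1/(μ₁−λ) = 1/(30.03−12.55) = 0.05721 hr
W₂ = 1/(μ₂−λ) = 1/(37.79−12.55) = 0.03962 hr
W_total = W₁ + W₂ = 0.05721 + 0.03962 = 0.09683 hr

Final: 0.09683 hr


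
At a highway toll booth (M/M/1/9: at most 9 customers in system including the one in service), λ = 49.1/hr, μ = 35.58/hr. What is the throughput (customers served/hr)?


ρ = 1.3800; P_K = (1−ρ)ρ^9/(1−ρ^10) = 0.286807
λ_eff = λ(1 − P_K) = 49.1·(1 − 0.286807) = 49.1·0.713193 = 35.0178 /hr

Final: 35.0178 /hr


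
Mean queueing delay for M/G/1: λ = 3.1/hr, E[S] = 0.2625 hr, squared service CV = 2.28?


ρ = λ·E[S] = 3.1·0.2625 = 0.8138
E[S²] = E[S]²(1+C_s²) = 0.2625²·(1+2.28) = 0.226013
Wq = λ·E[S²]/(2(1−ρ)) = 3.1·0.226013/(2·0.1862) = 1.88091 hr

Final: 1.88091 hr


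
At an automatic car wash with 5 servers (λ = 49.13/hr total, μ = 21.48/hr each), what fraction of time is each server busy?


ρ = λ/(cμ) = 49.13/(5·21.48) = 49.13/107.40 = 0.4574

Final: 0.4574


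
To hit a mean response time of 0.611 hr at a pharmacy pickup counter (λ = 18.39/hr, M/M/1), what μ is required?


W = 1/(μ−λ) ⇒ μ − λ = 1/W = 1/0.611 = 1.6367
μ = λ + 1/W = 18.39 + 1.6367 = 20.0267 per hr

Final: 20.0267 /hr


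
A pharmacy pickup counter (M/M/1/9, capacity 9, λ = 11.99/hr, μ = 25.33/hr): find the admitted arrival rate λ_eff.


ρ = 0.4734; P_K = (1−ρ)ρ^9/(1−ρ^10) = 0.0006287
λ_eff = λ(1 − P_K) = 11.99·(1 − 0.0006287) = 11.99·0.999371 = 11.9825 /hr

Final: 11.9825 /hr


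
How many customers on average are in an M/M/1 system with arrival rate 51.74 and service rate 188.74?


ρ = λ/μ = 51.74/188.74 = 0.2741
L = ρ/(1−ρ) = 0.2741/(1 − 0.2741) = 0.2741/0.7259 = 0.3777

Final: 0.3777


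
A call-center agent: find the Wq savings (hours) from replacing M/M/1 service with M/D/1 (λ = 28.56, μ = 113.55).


ρ = 28.56/113.55 = 0.2515
Wq(M/M/1) = ρ/(μ−λ) = 0.2515/84.99 = 0.002959 hr
Wq(M/D/1) = ρ/(2(μ−λ)) = 0.001480 hr
Savings = 0.002959 − 0.001480 = 0.001480 hr

Final: 0.001480 hr


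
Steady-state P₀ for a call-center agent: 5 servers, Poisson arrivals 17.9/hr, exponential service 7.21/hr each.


a = λ/μ = 17.9/7.21 = 2.4827; ρ = a/c = 0.4965
Σ_{k=0}^{4} a^k/k! (terms k=0..4) = 1.00000 + 2.48266 + 3.08181 + 2.55036 + 1.58292 = 10.69776
Tail: a^5/(5!(1−ρ)) = 94.31675/(120·0.5035) = 1.56112
P₀ = 1/(10.69776 + 1.56112) = 1/12.25888 = 0.081574

Final: 0.081574


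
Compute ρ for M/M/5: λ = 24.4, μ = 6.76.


ρ = λ/(cμ) = 24.4/(5·6.76) = 24.4/33.80 = 0.7219

Final: 0.7219


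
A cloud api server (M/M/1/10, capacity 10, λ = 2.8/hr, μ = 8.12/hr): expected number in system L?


ρ = 2.8/8.12 = 0.3448
L = ρ[1 − (K+1)ρ^K + Kρ^(K+1)] / [(1−ρ)(1−ρ^(K+1))]
Numerator: 0.3448·(1 − 11·0.00002377 + 10·0.000008196) = 0.344766
Denominator: (0.6552)·(0.999992) = 0.655167
L = 0.344766/0.655167 = 0.5262

Final: 0.5262


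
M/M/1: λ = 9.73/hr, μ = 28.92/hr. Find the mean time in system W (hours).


W = 1/(μ−λ) = 1/(28.92 − 9.73) = 1/19.19 = 0.05211 hr

Final: 0.05211 hr


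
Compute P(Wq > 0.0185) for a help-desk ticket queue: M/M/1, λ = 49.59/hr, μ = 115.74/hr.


ρ = 49.59/115.74 = 0.4285
P(Wq > t) = ρ·e^{−(μ−λ)t} = 0.4285·e^{−1.2238}
= 0.4285·0.294118 = 0.126018

Final: 0.126018


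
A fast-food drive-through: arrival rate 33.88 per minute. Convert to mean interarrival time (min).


Mean interarrival time = 1/λ = 1/33.88 minute = 0.02952 minute
In minutes: 0.02952 × 1 = 0.02952 min

Final: 0.02952 min


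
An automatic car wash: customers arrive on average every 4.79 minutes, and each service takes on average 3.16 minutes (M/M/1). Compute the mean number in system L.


λ = 60/4.79 = 12.5261 /hr
μ = 60/3.16 = 18.9873 /hr
ρ = λ/μ = 12.5261/18.9873 = 0.6597
L = ρ/(1−ρ) = 0.6597/0.3403 = 1.9387

Final: 1.9387


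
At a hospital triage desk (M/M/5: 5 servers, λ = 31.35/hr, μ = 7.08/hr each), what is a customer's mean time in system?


a = 4.4280; ρ = 0.8856; P₀ = 0.005892
Lq = P₀·a^c·ρ/(c!(1−ρ)²) = 5.65542
Wq = Lq/λ = 5.65542/31.35 = 0.18040 hr
W = Wq + 1/μ = 0.18040 + 0.14124 = 0.32164 hr

Final: 0.32164 hr


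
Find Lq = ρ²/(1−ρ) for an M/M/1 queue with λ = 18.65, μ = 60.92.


ρ = 18.65/60.92 = 0.3061
Lq = ρ²/(1−ρ) = 0.09372/0.6939 = 0.1351

Final: 0.1351


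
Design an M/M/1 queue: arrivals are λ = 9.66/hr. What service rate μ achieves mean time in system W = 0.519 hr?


W = 1/(μ−λ) ⇒ μ − λ = 1/W = 1/0.519 = 1.9268
μ = λ + 1/W = 9.66 + 1.9268 = 11.5868 per hr

Final: 11.5868 /hr


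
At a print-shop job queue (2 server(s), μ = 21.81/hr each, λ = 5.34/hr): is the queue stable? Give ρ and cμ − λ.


Total capacity cμ = 2·21.81 = 43.62/hr
ρ = λ/(cμ) = 5.34/43.62 = 0.1224
Stable ⇔ ρ < 1: YES
Spare capacity = cμ − λ = 43.62 − 5.34 = 38.28/hr

Final: ρ = 0.1224; stable; margin = 38.28/hr


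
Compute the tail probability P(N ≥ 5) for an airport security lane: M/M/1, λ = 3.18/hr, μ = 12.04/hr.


ρ = 3.18/12.04 = 0.2641
P(N ≥ n) = ρ^n = 0.2641^5 = 0.001285

Final: 0.001285


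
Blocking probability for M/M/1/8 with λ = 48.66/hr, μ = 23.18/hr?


ρ = λ/μ = 48.66/23.18 = 2.0992
P_K = (1−ρ)ρ^K/(1−ρ^(K+1)) = (-1.0992·377.111159)/(1 − 791.640595)
= -414.529436/-790.640595 = 0.524296

Final: 0.524296


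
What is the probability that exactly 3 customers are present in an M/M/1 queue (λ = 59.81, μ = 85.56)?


ρ = 59.81/85.56 = 0.6990
P_n = (1−ρ)·ρ^n = (1 − 0.6990)·0.6990^3 = 0.3010·0.341593 = 0.102805

Final: 0.102805


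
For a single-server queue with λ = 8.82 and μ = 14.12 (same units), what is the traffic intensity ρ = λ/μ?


ρ = λ/μ = 8.82/14.12 = 0.6246

Final: 0.6246


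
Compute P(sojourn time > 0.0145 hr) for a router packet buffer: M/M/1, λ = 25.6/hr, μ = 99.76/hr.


W ~ Exponential(μ−λ) for M/M/1.
μ − λ = 99.76 − 25.6 = 74.1600
P(W > t) = e^{−(μ−λ)t} = e^{−1.0753} = 0.341189

Final: 0.341189


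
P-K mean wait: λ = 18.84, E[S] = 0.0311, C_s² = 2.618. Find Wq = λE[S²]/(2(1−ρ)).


ρ = λ·E[S] = 18.84·0.0311 = 0.5859
E[S²] = E[S]²(1+C_s²) = 0.0311²·(1+2.618) = 0.003499
Wq = λ·E[S²]/(2(1−ρ)) = 18.84·0.003499/(2·0.4141) = 0.07961 hr

Final: 0.07961 hr


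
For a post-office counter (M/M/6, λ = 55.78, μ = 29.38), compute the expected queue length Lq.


a = λ/μ = 1.8986; ρ = a/6 = 0.3164
P₀ = 0.149621
Lq = P₀·a^c·ρ / (c!·(1−ρ)²) = 0.149621·46.83390·0.3164/(720·0.46727)
= 0.006591

Final: 0.006591


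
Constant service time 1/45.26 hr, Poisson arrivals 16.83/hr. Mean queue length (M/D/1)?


ρ = 16.83/45.26 = 0.3719
M/D/1: Lq = ρ²/(2(1−ρ)) = 0.1383/(2·0.6281) = 0.11006

Final: 0.11006


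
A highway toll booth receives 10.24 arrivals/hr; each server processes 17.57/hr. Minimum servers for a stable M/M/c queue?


Stability requires cμ > λ ⇔ c > λ/μ.
λ/μ = 10.24/17.57 = 0.5828
Minimum integer c = ⌊0.5828⌋ + 1 = 1
Check: 1·17.57 = 17.57 > 10.24, while 0·17.57 = 0.00 ≤ 10.24

Final: 1 servers


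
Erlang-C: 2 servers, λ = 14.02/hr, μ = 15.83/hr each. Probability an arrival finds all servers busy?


a = λ/μ = 0.8857; ρ = a/2 = 0.4428
P₀ = 0.386165 (from M/M/c formula)
C(c,a) = [a^c/(c!(1−ρ))]·P₀ = [0.78439/(2·0.5572)]·0.386165
= 0.70391·0.386165 = 0.271825

Final: 0.271825


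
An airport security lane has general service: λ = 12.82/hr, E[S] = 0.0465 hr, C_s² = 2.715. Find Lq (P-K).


ρ = λ·E[S] = 12.82·0.0465 = 0.5961
Lq = ρ²(1+C_s²)/(2(1−ρ)) = 0.3554·(1+2.715)/(2·0.4039)
= 0.3554·3.7150/0.8077 = 1.63444

Final: 1.63444


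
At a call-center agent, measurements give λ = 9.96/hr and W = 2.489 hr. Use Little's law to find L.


L = λW = 9.96·2.489 = 24.7904

Final: 24.7904


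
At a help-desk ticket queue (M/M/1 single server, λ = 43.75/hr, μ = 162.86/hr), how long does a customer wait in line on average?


ρ = 43.75/162.86 = 0.2686
Wq = ρ/(μ−λ) = 0.2686/(162.86 − 43.75) = 0.2686/119.11 = 0.002255 hr

Final: 0.002255 hr


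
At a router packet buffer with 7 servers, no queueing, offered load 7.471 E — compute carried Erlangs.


B(7,7.471) = 0.277486 (Erlang-B)
Carried load = a(1 − B) = 7.471·(1 − 0.277486) = 7.471·0.722514 = 5.3979 E

Final: 5.3979 Erlangs


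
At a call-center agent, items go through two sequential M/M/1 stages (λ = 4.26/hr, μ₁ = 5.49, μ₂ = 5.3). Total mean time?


Each node sees arrival rate λ = 4.26/hr (tandem ⇒ throughput preserved).
W₁ = 1/(μ₁−λ) = 1/(5.49−4.26) = 0.81301 hr
W₂ = 1/(μ₂−λ) = 1/(5.3−4.26) = 0.96154 hr
W_total = W₁ + W₂ = 0.81301 + 0.96154 = 1.77455 hr

Final: 1.77455 hr


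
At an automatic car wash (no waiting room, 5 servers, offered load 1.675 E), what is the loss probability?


B(c,a) = (a^c/c!) / Σ_{k=0}^{c} a^k/k!
a^5/5! = 0.109873
Σ terms (k=0..5): 1.00000 + 1.67500 + 1.40281 + 0.78324 + 0.32798 + 0.10987 = 5.298903
B = 0.109873/5.298903 = 0.020735

Final: 0.020735


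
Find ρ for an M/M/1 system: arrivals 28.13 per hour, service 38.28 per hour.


ρ = λ/μ = 28.13/38.28 = 0.7348

Final: 0.7348


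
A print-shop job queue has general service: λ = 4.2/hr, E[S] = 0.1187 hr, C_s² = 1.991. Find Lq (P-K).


ρ = λ·E[S] = 4.2·0.1187 = 0.4985
Lq = ρ²(1+C_s²)/(2(1−ρ)) = 0.2485·(1+1.991)/(2·0.5015)
= 0.2485·2.9910/1.0029 = 0.74123

Final: 0.74123


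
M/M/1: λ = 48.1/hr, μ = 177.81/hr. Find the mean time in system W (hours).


W = 1/(μ−λ) = 1/(177.81 − 48.1) = 1/129.71 = 0.007710 hr

Final: 0.007710 hr


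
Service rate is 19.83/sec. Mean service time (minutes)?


Mean service time = 1/μ = 1/19.83 second = 0.05043 second
In minutes: 0.05043 × 0.0166667 = 0.0008405 min

Final: 0.0008405 min


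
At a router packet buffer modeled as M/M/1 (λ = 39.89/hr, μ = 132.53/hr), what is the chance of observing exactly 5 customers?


ρ = 39.89/132.53 = 0.3010
P_n = (1−ρ)·ρ^n = (1 − 0.3010)·0.3010^5 = 0.6990·0.002470 = 0.001727

Final: 0.001727


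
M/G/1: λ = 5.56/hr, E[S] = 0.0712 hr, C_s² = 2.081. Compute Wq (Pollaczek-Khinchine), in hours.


ρ = λ·E[S] = 5.56·0.0712 = 0.3959
E[S²] = E[S]²(1+C_s²) = 0.0712²·(1+2.081) = 0.015619
Wq = λ·E[S²]/(2(1−ρ)) = 5.56·0.015619/(2·0.6041) = 0.07187 hr

Final: 0.07187 hr


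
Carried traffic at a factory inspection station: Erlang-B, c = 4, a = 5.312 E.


B(4,5.312) = 0.422201 (Erlang-B)
Carried load = a(1 − B) = 5.312·(1 − 0.422201) = 5.312·0.577799 = 3.0693 E

Final: 3.0693 Erlangs


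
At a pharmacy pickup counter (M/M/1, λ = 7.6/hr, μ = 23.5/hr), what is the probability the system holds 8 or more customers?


ρ = 7.6/23.5 = 0.3234
P(N ≥ n) = ρ^n = 0.3234^8 = 0.0001197

Final: 0.0001197


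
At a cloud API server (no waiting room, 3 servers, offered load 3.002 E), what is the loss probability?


B(c,a) = (a^c/c!) / Σ_{k=0}^{c} a^k/k!
a^3/3! = 4.509006
Σ terms (k=0..3): 1.00000 + 3.00200 + 4.50600 + 4.50901 = 13.017008
B = 4.509006/13.017008 = 0.346393

Final: 0.346393
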